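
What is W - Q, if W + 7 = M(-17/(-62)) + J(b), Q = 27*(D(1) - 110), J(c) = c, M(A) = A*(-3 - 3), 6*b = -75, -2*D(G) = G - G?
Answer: 182829/62 ≈ 2948.9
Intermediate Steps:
D(G) = 0 (D(G) = -(G - G)/2 = -1/2*0 = 0)
b = -25/2 (b = (1/6)*(-75) = -25/2 ≈ -12.500)
M(A) = -6*A (M(A) = A*(-6) = -6*A)
Q = -2970 (Q = 27*(0 - 110) = 27*(-110) = -2970)
W = -1311/62 (W = -7 + (-(-102)/(-62) - 25/2) = -7 + (-(-102)*(-1)/62 - 25/2) = -7 + (-6*17/62 - 25/2) = -7 + (-51/31 - 25/2) = -7 - 877/62 = -1311/62 ≈ -21.145)
W - Q = -1311/62 - 1*(-2970) = -1311/62 + 2970 = 182829/62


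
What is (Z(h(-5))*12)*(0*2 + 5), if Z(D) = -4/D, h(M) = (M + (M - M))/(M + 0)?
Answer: -240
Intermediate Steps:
h(M) = 1 (h(M) = (M + 0)/M = M/M = 1)
(Z(h(-5))*12)*(0*2 + 5) = (-4/1*12)*(0*2 + 5) = (-4*1*12)*(0 + 5) = -4*12*5 = -48*5 = -240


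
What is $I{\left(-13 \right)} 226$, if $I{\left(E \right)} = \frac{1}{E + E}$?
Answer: $- \frac{113}{13} \approx -8.6923$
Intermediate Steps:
$I{\left(E \right)} = \frac{1}{2 E}$
$I{\left(-13 \right)} 226 = \frac{1}{2 \left(-13\right)} 226 = \frac{1}{2} \left(- \frac{1}{13}\right) 226 = \left(- \frac{1}{26}\right) 226 = - \frac{113}{13}$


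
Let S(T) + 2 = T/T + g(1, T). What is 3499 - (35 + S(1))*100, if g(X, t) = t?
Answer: -1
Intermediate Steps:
S(T) = -1 + T (S(T) = -2 + (T/T + T) = -2 + (1 + T) = -1 + T)
3499 - (35 + S(1))*100 = 3499 - (35 + (-1 + 1))*100 = 3499 - (35 + 0)*100 = 3499 - 35*100 = 3499 - 1*3500 = 3499 - 3500 = -1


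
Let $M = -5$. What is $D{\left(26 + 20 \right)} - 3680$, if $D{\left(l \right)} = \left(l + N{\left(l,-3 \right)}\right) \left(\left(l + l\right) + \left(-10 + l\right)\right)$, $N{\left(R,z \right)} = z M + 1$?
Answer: $4256$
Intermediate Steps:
$N{\left(R,z \right)} = 1 - 5 z$ ($N{\left(R,z \right)} = z \left(-5\right) + 1 = - 5 z + 1 = 1 - 5 z$)
$D{\left(l \right)} = \left(-10 + 3 l\right) \left(16 + l\right)$ ($D{\left(l \right)} = \left(l + \left(1 - -15\right)\right) \left(\left(l + l\right) + \left(-10 + l\right)\right) = \left(l + \left(1 + 15\right)\right) \left(2 l + \left(-10 + l\right)\right) = \left(l + 16\right) \left(-10 + 3 l\right) = \left(16 + l\right) \left(-10 + 3 l\right) = \left(-10 + 3 l\right) \left(16 + l\right)$)
$D{\left(26 + 20 \right)} - 3680 = \left(-160 + 3 \left(26 + 20\right)^{2} + 38 \left(26 + 20\right)\right) - 3680 = \left(-160 + 3 \cdot 46^{2} + 38 \cdot 46\right) - 3680 = \left(-160 + 3 \cdot 2116 + 1748\right) - 3680 = \left(-160 + 6348 + 1748\right) - 3680 = 7936 - 3680 = 4256$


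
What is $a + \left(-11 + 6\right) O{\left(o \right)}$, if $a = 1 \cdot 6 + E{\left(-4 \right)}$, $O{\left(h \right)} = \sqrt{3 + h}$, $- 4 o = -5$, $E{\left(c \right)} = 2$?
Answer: $8 - \frac{5 \sqrt{17}}{2} \approx -2.3078$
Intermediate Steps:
$o = \frac{5}{4}$ ($o = \left(- \frac{1}{4}\right) \left(-5\right) = \frac{5}{4} \approx 1.25$)
$a = 8$ ($a = 1 \cdot 6 + 2 = 6 + 2 = 8$)
$a + \left(-11 + 6\right) O{\left(o \right)} = 8 + \left(-11 + 6\right) \sqrt{3 + \frac{5}{4}} = 8 - 5 \sqrt{\frac{17}{4}} = 8 - 5 \frac{\sqrt{17}}{2} = 8 - \frac{5 \sqrt{17}}{2}$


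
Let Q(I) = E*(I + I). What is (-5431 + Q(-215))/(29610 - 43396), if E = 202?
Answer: 92291/13786 ≈ 6.6945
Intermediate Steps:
Q(I) = 404*I (Q(I) = 202*(I + I) = 202*(2*I) = 404*I)
(-5431 + Q(-215))/(29610 - 43396) = (-5431 + 404*(-215))/(29610 - 43396) = (-5431 - 86860)/(-13786) = -92291*(-1/13786) = 92291/13786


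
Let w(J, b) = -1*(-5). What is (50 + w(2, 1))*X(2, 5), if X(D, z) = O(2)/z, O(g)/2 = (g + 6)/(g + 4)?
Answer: 88/3 ≈ 29.333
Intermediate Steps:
w(J, b) = 5
O(g) = 2*(6 + g)/(4 + g) (O(g) = 2*((g + 6)/(g + 4)) = 2*((6 + g)/(4 + g)) = 2*(6 + g)/(4 + g))
X(D, z) = 8/(3*z) (X(D, z) = (2*(6 + 2)/(4 + 2))/z = (2*8/6)/z = (2*(1/6)*8)/z = 8/(3*z))
(50 + w(2, 1))*X(2, 5) = (50 + 5)*((8/3)/5) = 55*((8/3)*(1/5)) = 55*(8/15) = 88/3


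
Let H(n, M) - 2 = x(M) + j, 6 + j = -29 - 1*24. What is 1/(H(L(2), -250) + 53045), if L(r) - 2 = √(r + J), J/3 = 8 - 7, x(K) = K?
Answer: 1/52738 ≈ 1.8962e-5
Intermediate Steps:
J = 3 (J = 3*(8 - 7) = 3*1 = 3)
L(r) = 2 + √(3 + r) (L(r) = 2 + √(r + 3) = 2 + √(3 + r))
j = -59 (j = -6 + (-29 - 1*24) = -6 + (-29 - 24) = -6 - 53 = -59)
H(n, M) = -57 + M (H(n, M) = 2 + (M - 59) = 2 + (-59 + M) = -57 + M)
1/(H(L(2), -250) + 53045) = 1/((-57 - 250) + 53045) = 1/(-307 + 53045) = 1/52738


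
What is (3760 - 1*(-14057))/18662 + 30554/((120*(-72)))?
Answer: -104064967/40309920 ≈ -2.5816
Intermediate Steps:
(3760 - 1*(-14057))/18662 + 30554/((120*(-72))) = (3760 + 14057)*(1/18662) + 30554/(-8640) = 17817*(1/18662) + 30554*(-1/8640) = 17817/18662 - 15277/4320 = -104064967/40309920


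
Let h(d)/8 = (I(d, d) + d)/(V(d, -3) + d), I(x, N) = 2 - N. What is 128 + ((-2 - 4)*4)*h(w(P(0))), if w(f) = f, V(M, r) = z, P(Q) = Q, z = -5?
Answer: 1024/5 ≈ 204.80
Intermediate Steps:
V(M, r) = -5
h(d) = 16/(-5 + d) (h(d) = 8*(((2 - d) + d)/(-5 + d)) = 8*(2/(-5 + d)) = 16/(-5 + d))
128 + ((-2 - 4)*4)*h(w(P(0))) = 128 + ((-2 - 4)*4)*(16/(-5 + 0)) = 128 + (-6*4)*(16/(-5)) = 128 - 384*(-1)/5 = 128 - 24*(-16/5) = 128 + 384/5 = 1024/5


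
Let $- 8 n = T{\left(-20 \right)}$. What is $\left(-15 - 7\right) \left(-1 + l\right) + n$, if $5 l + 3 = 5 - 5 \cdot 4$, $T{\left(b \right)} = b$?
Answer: $\frac{1037}{10} \approx 103.7$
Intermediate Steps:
$n = \frac{5}{2}$ ($n = \left(- \frac{1}{8}\right) \left(-20\right) = \frac{5}{2} \approx 2.5$)
$l = - \frac{18}{5}$ ($l = - \frac{3}{5} + \frac{5 - 5 \cdot 4}{5} = - \frac{3}{5} + \frac{5 - 20}{5} = - \frac{3}{5} + \frac{1}{5} \left(-15\right) = - \frac{3}{5} - 3 = - \frac{18}{5} \approx -3.6$)
$\left(-15 - 7\right) \left(-1 + l\right) + n = \left(-15 - 7\right) \left(-1 - \frac{18}{5}\right) + \frac{5}{2} = \left(-22\right) \left(- \frac{23}{5}\right) + \frac{5}{2} = \frac{506}{5} + \frac{5}{2} = \frac{1037}{10}$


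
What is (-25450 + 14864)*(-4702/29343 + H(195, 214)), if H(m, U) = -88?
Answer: 27384775196/29343 ≈ 9.3326e+5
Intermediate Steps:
(-25450 + 14864)*(-4702/29343 + H(195, 214)) = (-25450 + 14864)*(-4702/29343 - 88) = -10586*(-4702*1/29343 - 88) = -10586*(-4702/29343 - 88) = -10586*(-2586886/29343) = 27384775196/29343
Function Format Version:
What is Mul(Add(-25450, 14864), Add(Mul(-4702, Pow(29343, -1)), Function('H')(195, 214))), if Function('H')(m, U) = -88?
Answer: Rational(27384775196, 29343) ≈ 9.3326e+5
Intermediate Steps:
Mul(Add(-25450, 14864), Add(Mul(-4702, Pow(29343, -1)), Function('H')(195, 214))) = Mul(Add(-25450, 14864), Add(Mul(-4702, Pow(29343, -1)), -88)) = Mul(-10586, Add(Mul(-4702, Rational(1, 29343)), -88)) = Mul(-10586, Add(Rational(-4702, 29343), -88)) = Mul(-10586, Rational(-2586886, 29343)) = Rational(27384775196, 29343)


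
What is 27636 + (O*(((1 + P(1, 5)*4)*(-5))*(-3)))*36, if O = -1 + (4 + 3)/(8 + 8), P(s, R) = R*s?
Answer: 85029/4 ≈ 21257.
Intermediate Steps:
O = -9/16 (O = -1 + 7/16 = -9/16 ≈ -0.56250)
27636 + (O*(((1 + P(1, 5)*4)*(-5))*(-3)))*36 = 27636 - 9*(1 + (5*1)*4)*(-5)*(-3)/16*36 = 27636 - 9*(1 + 5*4)*(-5)*(-3)/16*36 = 27636 - 9*(1 + 20)*(-5)*(-3)/16*36 = 27636 - 9*21*(-5)*(-3)/16*36 = 27636 - (-945)*(-3)/16*36 = 27636 - 9/16*315*36 = 27636 - 2835/16*36 = 27636 - 25515/4 = 85029/4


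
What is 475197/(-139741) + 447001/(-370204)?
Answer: -238384196929/51732677164 ≈ -4.6080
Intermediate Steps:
475197/(-139741) + 447001/(-370204) = 475197*(-1/139741) + 447001*(-1/370204) = -475197/139741 - 447001/370204 = -238384196929/51732677164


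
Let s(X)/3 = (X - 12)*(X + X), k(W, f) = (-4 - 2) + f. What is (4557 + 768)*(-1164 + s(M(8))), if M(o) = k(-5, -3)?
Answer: -159750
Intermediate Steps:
k(W, f) = -6 + f
M(o) = -9 (M(o) = -6 - 3 = -9)
s(X) = 6*X*(-12 + X) (s(X) = 3*((X - 12)*(X + X)) = 3*((-12 + X)*(2*X)) = 3*(2*X*(-12 + X)) = 6*X*(-12 + X))
(4557 + 768)*(-1164 + s(M(8))) = (4557 + 768)*(-1164 + 6*(-9)*(-12 - 9)) = 5325*(-1164 + 6*(-9)*(-21)) = 5325*(-1164 + 1134) = 5325*(-30) = -159750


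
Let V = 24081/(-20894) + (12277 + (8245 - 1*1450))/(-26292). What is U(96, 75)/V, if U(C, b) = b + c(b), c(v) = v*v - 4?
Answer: -782267348352/257907005 ≈ -3033.1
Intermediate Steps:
c(v) = -4 + v**2 (c(v) = v**2 - 4 = -4 + v**2)
U(C, b) = -4 + b + b**2 (U(C, b) = b + (-4 + b**2) = -4 + b + b**2)
V = -257907005/137336262 (V = 24081*(-1/20894) + (12277 + (8245 - 1450))*(-1/26292) = -24081/20894 + (12277 + 6795)*(-1/26292) = -24081/20894 + 19072*(-1/26292) = -24081/20894 - 4768/6573 = -257907005/137336262 ≈ -1.8779)
U(96, 75)/V = (-4 + 75 + 75**2)/(-257907005/137336262) = (-4 + 75 + 5625)*(-137336262/257907005) = 5696*(-137336262/257907005) = -782267348352/257907005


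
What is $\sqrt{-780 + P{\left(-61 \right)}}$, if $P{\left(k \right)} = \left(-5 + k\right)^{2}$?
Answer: $2 \sqrt{894} \approx 59.8$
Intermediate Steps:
$\sqrt{-780 + P{\left(-61 \right)}} = \sqrt{-780 + \left(-5 - 61\right)^{2}} = \sqrt{-780 + \left(-66\right)^{2}} = \sqrt{-780 + 4356} = \sqrt{3576} = 2 \sqrt{894}$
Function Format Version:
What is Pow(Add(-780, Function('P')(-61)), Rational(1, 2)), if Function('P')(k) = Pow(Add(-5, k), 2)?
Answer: Mul(2, Pow(894, Rational(1, 2))) ≈ 59.800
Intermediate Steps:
Pow(Add(-780, Function('P')(-61)), Rational(1, 2)) = Pow(Add(-780, Pow(Add(-5, -61), 2)), Rational(1, 2)) = Pow(Add(-780, Pow(-66, 2)), Rational(1, 2)) = Pow(Add(-780, 4356), Rational(1, 2)) = Pow(3576, Rational(1, 2)) = Mul(2, Pow(894, Rational(1, 2)))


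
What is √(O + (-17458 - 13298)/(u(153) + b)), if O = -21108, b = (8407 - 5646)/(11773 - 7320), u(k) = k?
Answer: I*√2492803416143490/342035 ≈ 145.97*I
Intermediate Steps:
b = 2761/4453 ≈ 0.62003
√(O + (-17458 - 13298)/(u(153) + b)) = √(-21108 + (-17458 - 13298)/(153 + 2761/4453)) = √(-21108 - 30756/684070/4453) = √(-21108 - 30756*4453/684070) = √(-21108 - 68478234/342035) = √(-7288153014/342035) = I*√2492803416143490/342035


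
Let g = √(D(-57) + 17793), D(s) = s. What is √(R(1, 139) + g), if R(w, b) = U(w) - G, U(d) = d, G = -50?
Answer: √(51 + 2*√4434) ≈ 13.571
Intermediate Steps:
R(w, b) = 50 + w (R(w, b) = w - 1*(-50) = w + 50 = 50 + w)
g = 2*√4434 (g = √(-57 + 17793) = √17736 = 2*√4434 ≈ 133.18)
√(R(1, 139) + g) = √((50 + 1) + 2*√4434) = √(51 + 2*√4434)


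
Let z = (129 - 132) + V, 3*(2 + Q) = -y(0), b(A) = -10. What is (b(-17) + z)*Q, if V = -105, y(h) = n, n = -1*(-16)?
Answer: 2596/3 ≈ 865.33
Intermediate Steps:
n = 16
y(h) = 16
Q = -22/3 (Q = -2 + (-1*16)/3 = -2 + (⅓)*(-16) = -2 - 16/3 = -22/3 ≈ -7.3333)
z = -108 (z = (129 - 132) - 105 = -3 - 105 = -108)
(b(-17) + z)*Q = (-10 - 108)*(-22/3) = -118*(-22/3) = 2596/3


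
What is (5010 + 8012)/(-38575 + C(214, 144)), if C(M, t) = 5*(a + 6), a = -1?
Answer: -6511/19275 ≈ -0.33780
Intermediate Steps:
C(M, t) = 25 (C(M, t) = 5*(-1 + 6) = 5*5 = 25)
(5010 + 8012)/(-38575 + C(214, 144)) = (5010 + 8012)/(-38575 + 25) = 13022/(-38550) = 13022*(-1/38550) = -6511/19275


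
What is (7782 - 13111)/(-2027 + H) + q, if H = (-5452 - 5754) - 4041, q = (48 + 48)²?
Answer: 159202513/17274 ≈ 9216.3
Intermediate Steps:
q = 9216 (q = 96² = 9216)
H = -15247 (H = -11206 - 4041 = -15247)
(7782 - 13111)/(-2027 + H) + q = (7782 - 13111)/(-2027 - 15247) + 9216 = -5329/(-17274) + 9216 = -5329*(-1/17274) + 9216 = 5329/17274 + 9216 = 159202513/17274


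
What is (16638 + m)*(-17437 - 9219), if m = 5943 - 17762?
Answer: -128455264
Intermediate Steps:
m = -11819
(16638 + m)*(-17437 - 9219) = (16638 - 11819)*(-17437 - 9219) = 4819*(-26656) = -128455264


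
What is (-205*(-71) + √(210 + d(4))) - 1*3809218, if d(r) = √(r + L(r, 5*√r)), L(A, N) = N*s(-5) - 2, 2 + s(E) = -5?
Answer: -3794663 + √(210 + 2*I*√17) ≈ -3.7946e+6 + 0.28447*I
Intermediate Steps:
s(E) = -7 (s(E) = -2 - 5 = -7)
L(A, N) = -2 - 7*N (L(A, N) = N*(-7) - 2 = -7*N - 2 = -2 - 7*N)
d(r) = √(-2 + r - 35*√r) (d(r) = √(r + (-2 - 35*√r)) = √(-2 + r - 35*√r))
(-205*(-71) + √(210 + d(4))) - 1*3809218 = (-205*(-71) + √(210 + √(-2 + 4 - 35*√4))) - 1*3809218 = (14555 + √(210 + √(-2 + 4 - 35*2))) - 3809218 = (14555 + √(210 + √(-2 + 4 - 70))) - 3809218 = (14555 + √(210 + √(-68))) - 3809218 = (14555 + √(210 + 2*I*√17)) - 3809218 = -3794663 + √(210 + 2*I*√17)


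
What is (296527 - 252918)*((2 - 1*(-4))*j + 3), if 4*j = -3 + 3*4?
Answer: 1439097/2 ≈ 7.1955e+5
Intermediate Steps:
j = 9/4 (j = (-3 + 3*4)/4 = (-3 + 12)/4 = (¼)*9 = 9/4 ≈ 2.2500)
(296527 - 252918)*((2 - 1*(-4))*j + 3) = (296527 - 252918)*((2 - 1*(-4))*(9/4) + 3) = 43609*((2 + 4)*(9/4) + 3) = 43609*(6*(9/4) + 3) = 43609*(27/2 + 3) = 43609*(33/2) = 1439097/2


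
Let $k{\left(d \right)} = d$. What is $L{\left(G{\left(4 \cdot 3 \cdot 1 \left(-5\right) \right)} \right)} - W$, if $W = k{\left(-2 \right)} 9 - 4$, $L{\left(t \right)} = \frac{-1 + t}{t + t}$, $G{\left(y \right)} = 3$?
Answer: $\frac{67}{3} \approx 22.333$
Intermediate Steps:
$L{\left(t \right)} = \frac{-1 + t}{2 t}$
$W = -22$ ($W = \left(-2\right) 9 - 4 = -18 - 4 = -22$)
$L{\left(G{\left(4 \cdot 3 \cdot 1 \left(-5\right) \right)} \right)} - W = \frac{-1 + 3}{2 \cdot 3} - -22 = \frac{1}{2} \cdot \frac{1}{3} \cdot 2 + 22 = \frac{1}{3} + 22 = \frac{67}{3}$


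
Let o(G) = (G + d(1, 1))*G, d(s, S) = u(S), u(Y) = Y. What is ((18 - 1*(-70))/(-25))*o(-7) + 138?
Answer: -246/25 ≈ -9.8400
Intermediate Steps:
d(s, S) = S
o(G) = G*(1 + G) (o(G) = (G + 1)*G = (1 + G)*G = G*(1 + G))
((18 - 1*(-70))/(-25))*o(-7) + 138 = ((18 - 1*(-70))/(-25))*(-7*(1 - 7)) + 138 = ((18 + 70)*(-1/25))*(-7*(-6)) + 138 = (88*(-1/25))*42 + 138 = -88/25*42 + 138 = -3696/25 + 138 = -246/25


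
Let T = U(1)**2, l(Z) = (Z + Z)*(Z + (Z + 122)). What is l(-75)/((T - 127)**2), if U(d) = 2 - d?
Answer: 50/189 ≈ 0.26455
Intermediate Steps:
l(Z) = 2*Z*(122 + 2*Z) (l(Z) = (2*Z)*(Z + (122 + Z)) = (2*Z)*(122 + 2*Z) = 2*Z*(122 + 2*Z))
T = 1 (T = (2 - 1*1)**2 = (2 - 1)**2 = 1**2 = 1)
l(-75)/((T - 127)**2) = (4*(-75)*(61 - 75))/((1 - 127)**2) = (4*(-75)*(-14))/((-126)**2) = 4200/15876 = 4200*(1/15876) = 50/189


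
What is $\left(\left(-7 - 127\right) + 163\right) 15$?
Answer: $435$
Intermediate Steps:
$\left(\left(-7 - 127\right) + 163\right) 15 = \left(-134 + 163\right) 15 = 29 \cdot 15 = 435$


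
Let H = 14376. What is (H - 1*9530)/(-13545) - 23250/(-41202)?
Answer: 33879/164045 ≈ 0.20652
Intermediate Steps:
(H - 1*9530)/(-13545) - 23250/(-41202) = (14376 - 1*9530)/(-13545) - 23250/(-41202) = (14376 - 9530)*(-1/13545) - 23250*(-1/41202) = 4846*(-1/13545) + 3875/6867 = -4846/13545 + 3875/6867 = 33879/164045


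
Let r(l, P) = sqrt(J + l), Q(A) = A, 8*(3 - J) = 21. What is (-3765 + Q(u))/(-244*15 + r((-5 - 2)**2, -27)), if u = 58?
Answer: 21708192/21432881 + 7414*sqrt(790)/107164405 ≈ 1.0148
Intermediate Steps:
J = 3/8 (J = 3 - 1/8*21 = 3 - 21/8 = 3/8 ≈ 0.37500)
r(l, P) = sqrt(3/8 + l)
(-3765 + Q(u))/(-244*15 + r((-5 - 2)**2, -27)) = (-3765 + 58)/(-244*15 + sqrt(6 + 16*(-5 - 2)**2)/4) = -3707/(-3660 + sqrt(6 + 16*(-7)**2)/4) = -3707/(-3660 + sqrt(6 + 16*49)/4) = -3707/(-3660 + sqrt(6 + 784)/4) = -3707/(-3660 + sqrt(790)/4)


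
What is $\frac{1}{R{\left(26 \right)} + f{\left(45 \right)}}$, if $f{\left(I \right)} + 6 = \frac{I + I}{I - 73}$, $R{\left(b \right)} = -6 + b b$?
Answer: $\frac{14}{9251} \approx 0.0015134$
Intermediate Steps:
$R{\left(b \right)} = -6 + b^{2}$
$f{\left(I \right)} = -6 + \frac{2 I}{-73 + I}$ ($f{\left(I \right)} = -6 + \frac{I + I}{I - 73} = -6 + \frac{2 I}{-73 + I}$)
$\frac{1}{R{\left(26 \right)} + f{\left(45 \right)}} = \frac{1}{\left(-6 + 26^{2}\right) + \frac{2 \left(219 - 90\right)}{-73 + 45}} = \frac{1}{\left(-6 + 676\right) + \frac{2 \left(219 - 90\right)}{-28}} = \frac{1}{670 + 2 \left(- \frac{1}{28}\right) 129} = \frac{1}{670 - \frac{129}{14}} = \frac{1}{\frac{9251}{14}} = \frac{14}{9251}$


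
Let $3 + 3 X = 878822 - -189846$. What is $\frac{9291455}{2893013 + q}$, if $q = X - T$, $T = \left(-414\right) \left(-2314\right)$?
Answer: $\frac{27874365}{6873716} \approx 4.0552$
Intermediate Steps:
$T = 957996$
$X = \frac{1068665}{3}$ ($X = -1 + \frac{878822 - -189846}{3} = -1 + \frac{878822 + 189846}{3} = -1 + \frac{1}{3} \cdot 1068668 = -1 + \frac{1068668}{3} = \frac{1068665}{3} \approx 3.5622 \cdot 10^{5}$)
$q = - \frac{1805323}{3}$ ($q = \frac{1068665}{3} - 957996 = - \frac{1805323}{3} \approx -6.0177 \cdot 10^{5}$)
$\frac{9291455}{2893013 + q} = \frac{9291455}{2893013 - \frac{1805323}{3}} = \frac{9291455}{\frac{6873716}{3}} = 9291455 \cdot \frac{3}{6873716} = \frac{27874365}{6873716}$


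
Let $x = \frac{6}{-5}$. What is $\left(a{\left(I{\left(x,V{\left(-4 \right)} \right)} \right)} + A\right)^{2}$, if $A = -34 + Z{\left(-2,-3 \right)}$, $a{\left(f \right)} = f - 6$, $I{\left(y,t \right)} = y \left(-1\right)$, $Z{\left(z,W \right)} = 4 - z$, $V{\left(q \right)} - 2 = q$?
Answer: $\frac{26896}{25} \approx 1075.8$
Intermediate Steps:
$V{\left(q \right)} = 2 + q$
$x = - \frac{6}{5}$ ($x = 6 \left(- \frac{1}{5}\right) = - \frac{6}{5} \approx -1.2$)
$I{\left(y,t \right)} = - y$
$a{\left(f \right)} = -6 + f$
$A = -28$ ($A = -34 + \left(4 - -2\right) = -34 + \left(4 + 2\right) = -34 + 6 = -28$)
$\left(a{\left(I{\left(x,V{\left(-4 \right)} \right)} \right)} + A\right)^{2} = \left(\left(-6 - - \frac{6}{5}\right) - 28\right)^{2} = \left(\left(-6 + \frac{6}{5}\right) - 28\right)^{2} = \left(- \frac{24}{5} - 28\right)^{2} = \left(- \frac{164}{5}\right)^{2} = \frac{26896}{25}$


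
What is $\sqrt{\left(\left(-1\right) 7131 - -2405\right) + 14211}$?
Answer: $\sqrt{9485} \approx 97.391$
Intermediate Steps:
$\sqrt{\left(\left(-1\right) 7131 - -2405\right) + 14211} = \sqrt{\left(-7131 + 2405\right) + 14211} = \sqrt{-4726 + 14211} = \sqrt{9485}$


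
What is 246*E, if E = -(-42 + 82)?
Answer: -9840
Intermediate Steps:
E = -40 (E = -1*40 = -40)
246*E = 246*(-40) = -9840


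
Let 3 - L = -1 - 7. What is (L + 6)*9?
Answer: 153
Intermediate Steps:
L = 11 (L = 3 - (-1 - 7) = 3 - 1*(-8) = 3 + 8 = 11)
(L + 6)*9 = (11 + 6)*9 = 17*9 = 153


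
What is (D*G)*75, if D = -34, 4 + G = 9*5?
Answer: -104550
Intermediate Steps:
G = 41 (G = -4 + 9*5 = -4 + 45 = 41)
(D*G)*75 = -34*41*75 = -1394*75 = -104550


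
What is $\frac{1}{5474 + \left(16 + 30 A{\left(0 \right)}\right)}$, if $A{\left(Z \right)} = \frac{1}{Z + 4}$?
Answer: $\frac{2}{10995} \approx 0.0001819$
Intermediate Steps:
$A{\left(Z \right)} = \frac{1}{4 + Z}$
$\frac{1}{5474 + \left(16 + 30 A{\left(0 \right)}\right)} = \frac{1}{5474 + \left(16 + \frac{30}{4 + 0}\right)} = \frac{1}{5474 + \left(16 + \frac{30}{4}\right)} = \frac{1}{5474 + \left(16 + 30 \cdot \frac{1}{4}\right)} = \frac{1}{5474 + \left(16 + \frac{15}{2}\right)} = \frac{1}{5474 + \frac{47}{2}} = \frac{1}{\frac{10995}{2}} = \frac{2}{10995}$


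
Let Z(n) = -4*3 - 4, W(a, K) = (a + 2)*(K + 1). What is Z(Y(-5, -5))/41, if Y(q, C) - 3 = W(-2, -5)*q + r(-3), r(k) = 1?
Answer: -16/41 ≈ -0.39024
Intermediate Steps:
W(a, K) = (1 + K)*(2 + a) (W(a, K) = (2 + a)*(1 + K) = (1 + K)*(2 + a))
Y(q, C) = 4 (Y(q, C) = 3 + ((2 - 2 + 2*(-5) - 5*(-2))*q + 1) = 3 + ((2 - 2 - 10 + 10)*q + 1) = 3 + (0*q + 1) = 3 + (0 + 1) = 3 + 1 = 4)
Z(n) = -16 (Z(n) = -12 - 4 = -16)
Z(Y(-5, -5))/41 = -16/41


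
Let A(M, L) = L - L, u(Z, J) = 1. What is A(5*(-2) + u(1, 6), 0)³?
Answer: 0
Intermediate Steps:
A(M, L) = 0
A(5*(-2) + u(1, 6), 0)³ = 0³ = 0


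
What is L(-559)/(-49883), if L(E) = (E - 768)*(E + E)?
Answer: -1483586/49883 ≈ -29.741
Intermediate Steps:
L(E) = 2*E*(-768 + E) (L(E) = (-768 + E)*(2*E) = 2*E*(-768 + E))
L(-559)/(-49883) = (2*(-559)*(-768 - 559))/(-49883) = (2*(-559)*(-1327))*(-1/49883) = 1483586*(-1/49883) = -1483586/49883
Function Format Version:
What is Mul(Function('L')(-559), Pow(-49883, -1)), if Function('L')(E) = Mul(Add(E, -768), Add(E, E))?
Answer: Rational(-1483586, 49883) ≈ -29.741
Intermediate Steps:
Function('L')(E) = Mul(2, E, Add(-768, E)) (Function('L')(E) = Mul(Add(-768, E), Mul(2, E)) = Mul(2, E, Add(-768, E)))
Mul(Function('L')(-559), Pow(-49883, -1)) = Mul(Mul(2, -559, Add(-768, -559)), Pow(-49883, -1)) = Mul(Mul(2, -559, -1327), Rational(-1, 49883)) = Mul(1483586, Rational(-1, 49883)) = Rational(-1483586, 49883)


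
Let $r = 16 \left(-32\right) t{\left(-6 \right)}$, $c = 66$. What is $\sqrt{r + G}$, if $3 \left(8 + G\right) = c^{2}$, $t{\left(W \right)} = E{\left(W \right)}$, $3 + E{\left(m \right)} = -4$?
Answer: $2 \sqrt{1257} \approx 70.908$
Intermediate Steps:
$E{\left(m \right)} = -7$ ($E{\left(m \right)} = -3 - 4 = -7$)
$t{\left(W \right)} = -7$
$r = 3584$ ($r = 16 \left(-32\right) \left(-7\right) = \left(-512\right) \left(-7\right) = 3584$)
$G = 1444$ ($G = -8 + \frac{66^{2}}{3} = -8 + \frac{1}{3} \cdot 4356 = -8 + 1452 = 1444$)
$\sqrt{r + G} = \sqrt{3584 + 1444} = \sqrt{5028} = 2 \sqrt{1257}$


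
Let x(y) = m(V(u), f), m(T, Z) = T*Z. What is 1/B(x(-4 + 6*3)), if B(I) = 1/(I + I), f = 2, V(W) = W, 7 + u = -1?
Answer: -32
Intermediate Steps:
u = -8 (u = -7 - 1 = -8)
x(y) = -16 (x(y) = -8*2 = -16)
B(I) = 1/(2*I)
1/B(x(-4 + 6*3)) = 1/((½)/(-16)) = 1/((½)*(-1/16)) = 1/(-1/32) = -32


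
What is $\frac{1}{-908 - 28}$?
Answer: $- \frac{1}{936} \approx -0.0010684$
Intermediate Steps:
$\frac{1}{-908 - 28} = \frac{1}{-936} = - \frac{1}{936}$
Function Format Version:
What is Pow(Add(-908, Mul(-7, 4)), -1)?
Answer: Rational(-1, 936) ≈ -0.0010684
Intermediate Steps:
Pow(Add(-908, Mul(-7, 4)), -1) = Pow(Add(-908, -28), -1) = Pow(-936, -1) = Rational(-1, 936)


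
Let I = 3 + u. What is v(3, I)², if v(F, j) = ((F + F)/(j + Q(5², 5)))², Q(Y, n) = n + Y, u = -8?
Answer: 1296/390625 ≈ 0.0033178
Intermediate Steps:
Q(Y, n) = Y + n
I = -5 (I = 3 - 8 = -5)
v(F, j) = 4*F²/(30 + j)² (v(F, j) = ((F + F)/(j + (5² + 5)))² = ((2*F)/(j + (25 + 5)))² = ((2*F)/(j + 30))² = ((2*F)/(30 + j))² = (2*F/(30 + j))² = 4*F²/(30 + j)²)
v(3, I)² = (4*3²/(30 - 5)²)² = (4*9/25²)² = (4*9*(1/625))² = (36/625)² = 1296/390625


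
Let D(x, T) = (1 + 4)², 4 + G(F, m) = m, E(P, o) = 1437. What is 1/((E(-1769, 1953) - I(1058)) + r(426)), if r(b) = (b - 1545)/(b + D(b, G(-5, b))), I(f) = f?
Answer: 451/169810 ≈ 0.0026559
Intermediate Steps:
G(F, m) = -4 + m
D(x, T) = 25 (D(x, T) = 5² = 25)
r(b) = (-1545 + b)/(25 + b) (r(b) = (b - 1545)/(b + 25) = (-1545 + b)/(25 + b))
1/((E(-1769, 1953) - I(1058)) + r(426)) = 1/((1437 - 1*1058) + (-1545 + 426)/(25 + 426)) = 1/((1437 - 1058) - 1119/451) = 1/(379 + (1/451)*(-1119)) = 1/(379 - 1119/451) = 1/(169810/451) = 451/169810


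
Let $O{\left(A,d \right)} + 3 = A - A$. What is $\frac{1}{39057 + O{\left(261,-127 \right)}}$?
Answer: $\frac{1}{39054} \approx 2.5606 \cdot 10^{-5}$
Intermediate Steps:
$O{\left(A,d \right)} = -3$ ($O{\left(A,d \right)} = -3 + \left(A - A\right) = -3 + 0 = -3$)
$\frac{1}{39057 + O{\left(261,-127 \right)}} = \frac{1}{39057 - 3} = \frac{1}{39054}$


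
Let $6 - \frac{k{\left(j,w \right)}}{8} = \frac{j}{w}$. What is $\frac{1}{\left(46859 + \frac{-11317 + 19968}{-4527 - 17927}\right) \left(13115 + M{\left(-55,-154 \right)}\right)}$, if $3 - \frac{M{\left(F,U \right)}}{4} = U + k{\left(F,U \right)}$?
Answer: $\frac{157178}{99889230534895} \approx 1.5735 \cdot 10^{-9}$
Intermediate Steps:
$k{\left(j,w \right)} = 48 - \frac{8 j}{w}$ ($k{\left(j,w \right)} = 48 - 8 \frac{j}{w} = 48 - \frac{8 j}{w}$)
$M{\left(F,U \right)} = -180 - 4 U + \frac{32 F}{U}$ ($M{\left(F,U \right)} = 12 - 4 \left(U - \left(-48 + \frac{8 F}{U}\right)\right) = 12 - 4 \left(48 + U - \frac{8 F}{U}\right) = 12 - \left(192 + 4 U - \frac{32 F}{U}\right) = -180 - 4 U + \frac{32 F}{U}$)
$\frac{1}{\left(46859 + \frac{-11317 + 19968}{-4527 - 17927}\right) \left(13115 + M{\left(-55,-154 \right)}\right)} = \frac{1}{\left(46859 + \frac{-11317 + 19968}{-4527 - 17927}\right) \left(13115 - \left(-436 - \frac{80}{7}\right)\right)} = \frac{1}{\left(46859 + \frac{8651}{-22454}\right) \left(13115 + \left(-180 + 616 + 32 \left(-55\right) \left(- \frac{1}{154}\right)\right)\right)} = \frac{1}{\left(46859 + 8651 \left(- \frac{1}{22454}\right)\right) \left(13115 + \left(-180 + 616 + \frac{80}{7}\right)\right)} = \frac{1}{\left(46859 - \frac{8651}{22454}\right) \left(13115 + \frac{3132}{7}\right)} = \frac{1}{\frac{1052163335}{22454} \cdot \frac{94937}{7}} = \frac{1}{\frac{99889230534895}{157178}} = \frac{157178}{99889230534895}$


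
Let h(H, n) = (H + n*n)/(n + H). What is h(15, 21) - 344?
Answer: -994/3 ≈ -331.33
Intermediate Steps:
h(H, n) = (H + n**2)/(H + n)
h(15, 21) - 344 = (15 + 21**2)/(15 + 21) - 344 = (15 + 441)/36 - 344 = (1/36)*456 - 344 = 38/3 - 344 = -994/3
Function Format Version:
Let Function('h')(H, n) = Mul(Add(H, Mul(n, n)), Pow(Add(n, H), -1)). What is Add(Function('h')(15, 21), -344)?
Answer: Rational(-994, 3) ≈ -331.33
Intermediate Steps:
Function('h')(H, n) = Mul(Pow(Add(H, n), -1), Add(H, Pow(n, 2))) (Function('h')(H, n) = Mul(Add(H, Pow(n, 2)), Pow(Add(H, n), -1)) = Mul(Pow(Add(H, n), -1), Add(H, Pow(n, 2))))
Add(Function('h')(15, 21), -344) = Add(Mul(Pow(Add(15, 21), -1), Add(15, Pow(21, 2))), -344) = Add(Mul(Pow(36, -1), Add(15, 441)), -344) = Add(Mul(Rational(1, 36), 456), -344) = Add(Rational(38, 3), -344) = Rational(-994, 3)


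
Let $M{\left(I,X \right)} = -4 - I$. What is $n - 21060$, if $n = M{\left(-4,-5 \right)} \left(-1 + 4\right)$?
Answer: $-21060$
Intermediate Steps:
$n = 0$ ($n = \left(-4 - -4\right) \left(-1 + 4\right) = \left(-4 + 4\right) 3 = 0 \cdot 3 = 0$)
$n - 21060 = 0 - 21060 = -21060$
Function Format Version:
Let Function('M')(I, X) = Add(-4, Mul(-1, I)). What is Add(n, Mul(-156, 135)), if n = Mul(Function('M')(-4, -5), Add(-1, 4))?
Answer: -21060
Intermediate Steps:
n = 0 (n = Mul(Add(-4, Mul(-1, -4)), Add(-1, 4)) = Mul(Add(-4, 4), 3) = Mul(0, 3) = 0)
Add(n, Mul(-156, 135)) = Add(0, Mul(-156, 135)) = Add(0, -21060) = -21060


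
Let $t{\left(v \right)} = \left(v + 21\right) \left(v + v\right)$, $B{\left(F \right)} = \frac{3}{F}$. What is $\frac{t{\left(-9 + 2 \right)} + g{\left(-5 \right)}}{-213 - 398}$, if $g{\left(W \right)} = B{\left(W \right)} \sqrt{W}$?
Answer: $\frac{196}{611} + \frac{3 i \sqrt{5}}{3055} \approx 0.32079 + 0.0021958 i$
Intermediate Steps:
$t{\left(v \right)} = 2 v \left(21 + v\right)$ ($t{\left(v \right)} = \left(21 + v\right) 2 v = 2 v \left(21 + v\right)$)
$g{\left(W \right)} = \frac{3}{\sqrt{W}}$ ($g{\left(W \right)} = \frac{3}{W} \sqrt{W} = \frac{3}{\sqrt{W}}$)
$\frac{t{\left(-9 + 2 \right)} + g{\left(-5 \right)}}{-213 - 398} = \frac{2 \left(-9 + 2\right) \left(21 + \left(-9 + 2\right)\right) + \frac{3}{i \sqrt{5}}}{-213 - 398} = \frac{2 \left(-7\right) \left(21 - 7\right) + 3 \left(- \frac{i \sqrt{5}}{5}\right)}{-611} = \left(2 \left(-7\right) 14 - \frac{3 i \sqrt{5}}{5}\right) \left(- \frac{1}{611}\right) = \left(-196 - \frac{3 i \sqrt{5}}{5}\right) \left(- \frac{1}{611}\right) = \frac{196}{611} + \frac{3 i \sqrt{5}}{3055}$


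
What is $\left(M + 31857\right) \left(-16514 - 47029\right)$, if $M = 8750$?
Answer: $-2580290601$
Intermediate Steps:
$\left(M + 31857\right) \left(-16514 - 47029\right) = \left(8750 + 31857\right) \left(-16514 - 47029\right) = 40607 \left(-63543\right) = -2580290601$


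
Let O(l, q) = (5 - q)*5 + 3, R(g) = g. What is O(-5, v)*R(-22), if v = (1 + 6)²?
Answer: 4774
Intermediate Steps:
v = 49 (v = 7² = 49)
O(l, q) = 28 - 5*q (O(l, q) = (25 - 5*q) + 3 = 28 - 5*q)
O(-5, v)*R(-22) = (28 - 5*49)*(-22) = (28 - 245)*(-22) = -217*(-22) = 4774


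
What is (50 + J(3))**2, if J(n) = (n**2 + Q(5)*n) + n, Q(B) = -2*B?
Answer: 1024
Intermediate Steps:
J(n) = n**2 - 9*n (J(n) = (n**2 + (-2*5)*n) + n = (n**2 - 10*n) + n = n**2 - 9*n)
(50 + J(3))**2 = (50 + 3*(-9 + 3))**2 = (50 + 3*(-6))**2 = (50 - 18)**2 = 32**2 = 1024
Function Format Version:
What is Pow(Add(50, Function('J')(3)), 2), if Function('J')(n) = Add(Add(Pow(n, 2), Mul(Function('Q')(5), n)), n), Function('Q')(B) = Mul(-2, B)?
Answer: 1024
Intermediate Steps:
Function('J')(n) = Add(Pow(n, 2), Mul(-9, n)) (Function('J')(n) = Add(Add(Pow(n, 2), Mul(Mul(-2, 5), n)), n) = Add(Add(Pow(n, 2), Mul(-10, n)), n) = Add(Pow(n, 2), Mul(-9, n)))
Pow(Add(50, Function('J')(3)), 2) = Pow(Add(50, Mul(3, Add(-9, 3))), 2) = Pow(Add(50, Mul(3, -6)), 2) = Pow(Add(50, -18), 2) = Pow(32, 2) = 1024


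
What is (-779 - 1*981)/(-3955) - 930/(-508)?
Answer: 457223/200914 ≈ 2.2757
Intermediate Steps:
(-779 - 1*981)/(-3955) - 930/(-508) = (-779 - 981)*(-1/3955) - 930*(-1/508) = -1760*(-1/3955) + 465/254 = 352/791 + 465/254 = 457223/200914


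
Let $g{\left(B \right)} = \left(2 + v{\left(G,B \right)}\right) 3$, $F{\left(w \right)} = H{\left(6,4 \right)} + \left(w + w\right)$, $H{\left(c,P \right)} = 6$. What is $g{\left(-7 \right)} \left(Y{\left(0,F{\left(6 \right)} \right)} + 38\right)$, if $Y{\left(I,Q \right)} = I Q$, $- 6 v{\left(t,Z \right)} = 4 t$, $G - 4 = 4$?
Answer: $-380$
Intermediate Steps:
$G = 8$ ($G = 4 + 4 = 8$)
$v{\left(t,Z \right)} = - \frac{2 t}{3}$ ($v{\left(t,Z \right)} = - \frac{4 t}{6} = - \frac{2 t}{3}$)
$F{\left(w \right)} = 6 + 2 w$ ($F{\left(w \right)} = 6 + \left(w + w\right) = 6 + 2 w$)
$g{\left(B \right)} = -10$ ($g{\left(B \right)} = \left(2 - \frac{16}{3}\right) 3 = \left(- \frac{10}{3}\right) 3 = -10$)
$g{\left(-7 \right)} \left(Y{\left(0,F{\left(6 \right)} \right)} + 38\right) = - 10 \left(0 \left(6 + 2 \cdot 6\right) + 38\right) = - 10 \left(0 \left(6 + 12\right) + 38\right) = - 10 \left(0 \cdot 18 + 38\right) = - 10 \left(0 + 38\right) = \left(-10\right) 38 = -380$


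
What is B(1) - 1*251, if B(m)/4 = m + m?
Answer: -243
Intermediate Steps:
B(m) = 8*m (B(m) = 4*(m + m) = 4*(2*m) = 8*m)
B(1) - 1*251 = 8*1 - 1*251 = 8 - 251 = -243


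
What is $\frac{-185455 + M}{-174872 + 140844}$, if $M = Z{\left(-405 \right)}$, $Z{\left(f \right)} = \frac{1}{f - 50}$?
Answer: $\frac{42191013}{7741370} \approx 5.4501$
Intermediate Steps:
$Z{\left(f \right)} = \frac{1}{-50 + f}$
$M = - \frac{1}{455}$ ($M = \frac{1}{-50 - 405} = \frac{1}{-455} = - \frac{1}{455} \approx -0.0021978$)
$\frac{-185455 + M}{-174872 + 140844} = \frac{-185455 - \frac{1}{455}}{-174872 + 140844} = - \frac{84382026}{455 \left(-34028\right)} = \left(- \frac{84382026}{455}\right) \left(- \frac{1}{34028}\right) = \frac{42191013}{7741370}$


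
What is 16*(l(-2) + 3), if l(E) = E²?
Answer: 112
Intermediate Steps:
16*(l(-2) + 3) = 16*((-2)² + 3) = 16*(4 + 3) = 16*7 = 112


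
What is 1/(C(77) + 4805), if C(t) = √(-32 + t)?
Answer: 961/4617596 - 3*√5/23087980 ≈ 0.00020783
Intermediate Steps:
1/(C(77) + 4805) = 1/(√(-32 + 77) + 4805) = 1/(√45 + 4805) = 1/(3*√5 + 4805) = 1/(4805 + 3*√5)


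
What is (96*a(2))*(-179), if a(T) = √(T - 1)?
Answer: -17184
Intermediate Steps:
a(T) = √(-1 + T)
(96*a(2))*(-179) = (96*√(-1 + 2))*(-179) = (96*√1)*(-179) = (96*1)*(-179) = 96*(-179) = -17184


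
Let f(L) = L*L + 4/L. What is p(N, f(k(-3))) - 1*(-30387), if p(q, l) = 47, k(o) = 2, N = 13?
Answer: 30434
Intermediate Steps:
f(L) = L**2 + 4/L
p(N, f(k(-3))) - 1*(-30387) = 47 - 1*(-30387) = 47 + 30387 = 30434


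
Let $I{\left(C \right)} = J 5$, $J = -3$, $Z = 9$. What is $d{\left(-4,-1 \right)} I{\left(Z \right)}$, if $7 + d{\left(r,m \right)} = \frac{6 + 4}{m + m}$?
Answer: $180$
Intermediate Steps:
$d{\left(r,m \right)} = -7 + \frac{5}{m}$ ($d{\left(r,m \right)} = -7 + \frac{6 + 4}{m + m} = -7 + \frac{10}{2 m} = -7 + 10 \frac{1}{2 m} = -7 + \frac{5}{m}$)
$I{\left(C \right)} = -15$ ($I{\left(C \right)} = \left(-3\right) 5 = -15$)
$d{\left(-4,-1 \right)} I{\left(Z \right)} = \left(-7 + \frac{5}{-1}\right) \left(-15\right) = \left(-7 + 5 \left(-1\right)\right) \left(-15\right) = \left(-7 - 5\right) \left(-15\right) = \left(-12\right) \left(-15\right) = 180$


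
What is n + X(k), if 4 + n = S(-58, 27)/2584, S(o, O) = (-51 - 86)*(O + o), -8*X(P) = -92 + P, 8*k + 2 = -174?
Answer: 30733/2584 ≈ 11.894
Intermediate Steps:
k = -22 (k = -1/4 + (1/8)*(-174) = -1/4 - 87/4 = -22)
X(P) = 23/2 - P/8 (X(P) = -(-92 + P)/8 = 23/2 - P/8)
S(o, O) = -137*O - 137*o (S(o, O) = -137*(O + o) = -137*O - 137*o)
n = -6089/2584 (n = -4 + (-137*27 - 137*(-58))/2584 = -4 + (-3699 + 7946)*(1/2584) = -4 + 4247*(1/2584) = -4 + 4247/2584 = -6089/2584 ≈ -2.3564)
n + X(k) = -6089/2584 + (23/2 - 1/8*(-22)) = -6089/2584 + (23/2 + 11/4) = -6089/2584 + 57/4 = 30733/2584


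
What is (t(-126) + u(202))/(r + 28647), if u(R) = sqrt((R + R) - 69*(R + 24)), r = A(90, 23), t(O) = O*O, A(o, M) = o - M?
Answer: 162/293 + I*sqrt(310)/4102 ≈ 0.5529 + 0.0042922*I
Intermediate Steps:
t(O) = O**2
r = 67 (r = 90 - 1*23 = 90 - 23 = 67)
u(R) = sqrt(-1656 - 67*R) (u(R) = sqrt(2*R - 69*(24 + R)) = sqrt(2*R + (-1656 - 69*R)) = sqrt(-1656 - 67*R))
(t(-126) + u(202))/(r + 28647) = ((-126)**2 + sqrt(-1656 - 67*202))/(67 + 28647) = (15876 + sqrt(-1656 - 13534))/28714 = (15876 + sqrt(-15190))*(1/28714) = (15876 + 7*I*sqrt(310))*(1/28714) = 162/293 + I*sqrt(310)/4102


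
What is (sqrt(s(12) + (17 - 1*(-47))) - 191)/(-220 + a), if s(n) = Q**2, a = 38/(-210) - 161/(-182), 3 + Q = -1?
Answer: 521430/598679 - 10920*sqrt(5)/598679 ≈ 0.83018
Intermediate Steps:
Q = -4 (Q = -3 - 1 = -4)
a = 1921/2730 (a = 38*(-1/210) - 161*(-1/182) = -19/105 + 23/26 = 1921/2730 ≈ 0.70366)
s(n) = 16 (s(n) = (-4)**2 = 16)
(sqrt(s(12) + (17 - 1*(-47))) - 191)/(-220 + a) = (sqrt(16 + (17 - 1*(-47))) - 191)/(-220 + 1921/2730) = (sqrt(16 + (17 + 47)) - 191)/(-598679/2730) = (sqrt(16 + 64) - 191)*(-2730/598679) = (sqrt(80) - 191)*(-2730/598679) = (4*sqrt(5) - 191)*(-2730/598679) = (-191 + 4*sqrt(5))*(-2730/598679) = 521430/598679 - 10920*sqrt(5)/598679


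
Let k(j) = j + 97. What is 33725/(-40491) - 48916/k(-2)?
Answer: -1983861631/3846645 ≈ -515.74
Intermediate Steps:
k(j) = 97 + j
33725/(-40491) - 48916/k(-2) = 33725/(-40491) - 48916/(97 - 2) = 33725*(-1/40491) - 48916/95 = -33725/40491 - 48916*1/95 = -33725/40491 - 48916/95 = -1983861631/3846645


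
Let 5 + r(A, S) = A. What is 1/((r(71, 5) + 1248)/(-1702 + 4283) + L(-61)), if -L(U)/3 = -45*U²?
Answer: 2581/1296527949 ≈ 1.9907e-6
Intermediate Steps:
r(A, S) = -5 + A
L(U) = 135*U² (L(U) = -(-135)*U² = 135*U²)
1/((r(71, 5) + 1248)/(-1702 + 4283) + L(-61)) = 1/(((-5 + 71) + 1248)/(-1702 + 4283) + 135*(-61)²) = 1/((66 + 1248)/2581 + 135*3721) = 1/(1314*(1/2581) + 502335) = 1/(1314/2581 + 502335) = 1/(1296527949/2581) = 2581/1296527949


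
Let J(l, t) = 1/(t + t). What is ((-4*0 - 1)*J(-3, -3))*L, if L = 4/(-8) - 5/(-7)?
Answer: 1/28 ≈ 0.035714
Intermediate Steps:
L = 3/14 (L = 4*(-⅛) - 5*(-⅐) = -½ + 5/7 = 3/14 ≈ 0.21429)
J(l, t) = 1/(2*t)
((-4*0 - 1)*J(-3, -3))*L = ((-4*0 - 1)*((½)/(-3)))*(3/14) = ((0 - 1)*((½)*(-⅓)))*(3/14) = -1*(-⅙)*(3/14) = (⅙)*(3/14) = 1/28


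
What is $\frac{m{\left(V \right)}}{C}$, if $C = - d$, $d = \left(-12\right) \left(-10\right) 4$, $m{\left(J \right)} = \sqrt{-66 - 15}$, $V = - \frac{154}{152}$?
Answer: $- \frac{3 i}{160} \approx - 0.01875 i$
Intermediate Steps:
$V = - \frac{77}{76}$ ($V = \left(-154\right) \frac{1}{152} = - \frac{77}{76} \approx -1.0132$)
$m{\left(J \right)} = 9 i$ ($m{\left(J \right)} = \sqrt{-81} = 9 i$)
$d = 480$ ($d = 120 \cdot 4 = 480$)
$C = -480$ ($C = \left(-1\right) 480 = -480$)
$\frac{m{\left(V \right)}}{C} = \frac{9 i}{-480} = 9 i \left(- \frac{1}{480}\right) = - \frac{3 i}{160}$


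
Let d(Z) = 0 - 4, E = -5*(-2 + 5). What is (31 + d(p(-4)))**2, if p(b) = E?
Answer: 729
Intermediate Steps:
E = -15 (E = -5*3 = -15)
p(b) = -15
d(Z) = -4
(31 + d(p(-4)))**2 = (31 - 4)**2 = 27**2 = 729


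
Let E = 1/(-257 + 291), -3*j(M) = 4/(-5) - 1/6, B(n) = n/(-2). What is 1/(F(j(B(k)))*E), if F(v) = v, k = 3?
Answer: 3060/29 ≈ 105.52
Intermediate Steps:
B(n) = -n/2 (B(n) = n*(-1/2) = -n/2)
j(M) = 29/90 (j(M) = -(4/(-5) - 1/6)/3 = -(4*(-1/5) - 1*1/6)/3 = -(-4/5 - 1/6)/3 = -1/3*(-29/30) = 29/90)
E = 1/34 ≈ 0.029412
1/(F(j(B(k)))*E) = 1/((29/90)*(1/34)) = 1/(29/3060) = 3060/29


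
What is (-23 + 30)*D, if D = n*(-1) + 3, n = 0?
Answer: 21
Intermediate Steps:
D = 3 (D = 0*(-1) + 3 = 0 + 3 = 3)
(-23 + 30)*D = (-23 + 30)*3 = 7*3 = 21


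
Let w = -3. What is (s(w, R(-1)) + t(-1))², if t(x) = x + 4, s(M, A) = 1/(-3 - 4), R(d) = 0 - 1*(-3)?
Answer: 400/49 ≈ 8.1633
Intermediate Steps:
R(d) = 3 (R(d) = 0 + 3 = 3)
s(M, A) = -⅐ (s(M, A) = 1/(-7) = -⅐)
t(x) = 4 + x
(s(w, R(-1)) + t(-1))² = (-⅐ + (4 - 1))² = (-⅐ + 3)² = (20/7)² = 400/49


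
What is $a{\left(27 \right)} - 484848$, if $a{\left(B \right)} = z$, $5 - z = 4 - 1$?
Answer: $-484846$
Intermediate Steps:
$z = 2$ ($z = 5 - \left(4 - 1\right) = 5 - 3 = 2$)
$a{\left(B \right)} = 2$
$a{\left(27 \right)} - 484848 = 2 - 484848 = -484846$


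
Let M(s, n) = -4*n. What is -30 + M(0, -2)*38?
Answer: 274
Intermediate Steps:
-30 + M(0, -2)*38 = -30 - 4*(-2)*38 = -30 + 8*38 = -30 + 304 = 274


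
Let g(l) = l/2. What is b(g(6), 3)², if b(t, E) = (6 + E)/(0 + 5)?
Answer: 81/25 ≈ 3.2400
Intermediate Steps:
g(l) = l/2 (g(l) = l*(½) = l/2)
b(t, E) = 6/5 + E/5 (b(t, E) = (6 + E)/5 = (6 + E)*(⅕) = 6/5 + E/5)
b(g(6), 3)² = (6/5 + (⅕)*3)² = (6/5 + ⅗)² = (9/5)² = 81/25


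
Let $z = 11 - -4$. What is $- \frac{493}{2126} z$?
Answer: $- \frac{7395}{2126} \approx -3.4784$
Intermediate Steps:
$z = 15$ ($z = 11 + 4 = 15$)
$- \frac{493}{2126} z = - \frac{493}{2126} \cdot 15 = \left(-493\right) \frac{1}{2126} \cdot 15 = \left(- \frac{493}{2126}\right) 15 = - \frac{7395}{2126}$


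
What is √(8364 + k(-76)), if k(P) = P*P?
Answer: 2*√3535 ≈ 118.91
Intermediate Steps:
k(P) = P²
√(8364 + k(-76)) = √(8364 + (-76)²) = √(8364 + 5776) = √14140 = 2*√3535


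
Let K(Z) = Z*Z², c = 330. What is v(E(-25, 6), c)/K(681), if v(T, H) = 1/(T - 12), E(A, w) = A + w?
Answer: -1/9790458471 ≈ -1.0214e-10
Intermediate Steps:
K(Z) = Z³
v(T, H) = 1/(-12 + T)
v(E(-25, 6), c)/K(681) = 1/((-12 + (-25 + 6))*(681³)) = 1/(-12 - 19*315821241) = (1/315821241)/(-31) = -1/31*1/315821241 = -1/9790458471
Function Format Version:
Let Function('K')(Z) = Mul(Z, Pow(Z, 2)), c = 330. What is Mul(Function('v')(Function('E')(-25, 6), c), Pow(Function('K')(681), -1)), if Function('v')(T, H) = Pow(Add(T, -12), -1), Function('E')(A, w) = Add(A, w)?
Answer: Rational(-1, 9790458471) ≈ -1.0214e-10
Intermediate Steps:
Function('K')(Z) = Pow(Z, 3)
Function('v')(T, H) = Pow(Add(-12, T), -1)
Mul(Function('v')(Function('E')(-25, 6), c), Pow(Function('K')(681), -1)) = Mul(Pow(Add(-12, Add(-25, 6)), -1), Pow(Pow(681, 3), -1)) = Mul(Pow(Add(-12, -19), -1), Pow(315821241, -1)) = Mul(Pow(-31, -1), Rational(1, 315821241)) = Mul(Rational(-1, 31), Rational(1, 315821241)) = Rational(-1, 9790458471)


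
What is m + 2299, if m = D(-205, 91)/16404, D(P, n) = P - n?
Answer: 9428125/4101 ≈ 2299.0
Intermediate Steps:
m = -74/4101 (m = (-205 - 1*91)/16404 = (-205 - 91)*(1/16404) = -296*1/16404 = -74/4101 ≈ -0.018044)
m + 2299 = -74/4101 + 2299 = 9428125/4101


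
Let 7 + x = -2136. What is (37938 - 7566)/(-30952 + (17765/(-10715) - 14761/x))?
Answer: -16271799/16579732 ≈ -0.98143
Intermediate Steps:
x = -2143 (x = -7 - 2136 = -2143)
(37938 - 7566)/(-30952 + (17765/(-10715) - 14761/x)) = (37938 - 7566)/(-30952 + (17765/(-10715) - 14761/(-2143))) = 30372/(-30952 + (17765*(-1/10715) - 14761*(-1/2143))) = 30372/(-30952 + (-3553/2143 + 14761/2143)) = 30372/(-30952 + 11208/2143) = 30372/(-66318928/2143) = 30372*(-2143/66318928) = -16271799/16579732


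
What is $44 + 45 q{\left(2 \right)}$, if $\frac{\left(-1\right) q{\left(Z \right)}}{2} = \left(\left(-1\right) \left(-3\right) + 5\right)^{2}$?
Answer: $-5716$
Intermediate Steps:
$q{\left(Z \right)} = -128$ ($q{\left(Z \right)} = - 2 \left(\left(-1\right) \left(-3\right) + 5\right)^{2} = - 2 \left(3 + 5\right)^{2} = - 2 \cdot 8^{2} = \left(-2\right) 64 = -128$)
$44 + 45 q{\left(2 \right)} = 44 + 45 \left(-128\right) = 44 - 5760 = -5716$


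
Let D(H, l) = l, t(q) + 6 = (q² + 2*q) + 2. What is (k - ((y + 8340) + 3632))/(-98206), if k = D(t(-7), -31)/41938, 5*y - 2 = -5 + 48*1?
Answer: 502459209/4118563228 ≈ 0.12200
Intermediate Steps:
t(q) = -4 + q² + 2*q (t(q) = -6 + ((q² + 2*q) + 2) = -6 + (2 + q² + 2*q) = -4 + q² + 2*q)
y = 9 (y = ⅖ + (-5 + 48*1)/5 = ⅖ + (-5 + 48)/5 = ⅖ + (⅕)*43 = ⅖ + 43/5 = 9)
k = -31/41938 ≈ -0.00073919
(k - ((y + 8340) + 3632))/(-98206) = (-31/41938 - ((9 + 8340) + 3632))/(-98206) = (-31/41938 - (8349 + 3632))*(-1/98206) = (-31/41938 - 1*11981)*(-1/98206) = (-31/41938 - 11981)*(-1/98206) = -502459209/41938*(-1/98206) = 502459209/4118563228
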